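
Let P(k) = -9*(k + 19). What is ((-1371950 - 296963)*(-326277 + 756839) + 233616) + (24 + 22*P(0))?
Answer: -718570289228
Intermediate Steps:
P(k) = -171 - 9*k (P(k) = -9*(19 + k) = -171 - 9*k)
((-1371950 - 296963)*(-326277 + 756839) + 233616) + (24 + 22*P(0)) = ((-1371950 - 296963)*(-326277 + 756839) + 233616) + (24 + 22*(-171 - 9*0)) = (-1668913*430562 + 233616) + (24 + 22*(-171 + 0)) = (-718570519106 + 233616) + (24 + 22*(-171)) = -718570285490 + (24 - 3762) = -718570285490 - 3738 = -718570289228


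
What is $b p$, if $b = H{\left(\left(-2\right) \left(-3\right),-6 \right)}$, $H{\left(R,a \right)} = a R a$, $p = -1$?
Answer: $-216$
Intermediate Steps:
$H{\left(R,a \right)} = R a^{2}$ ($H{\left(R,a \right)} = R a a = R a^{2}$)
$b = 216$ ($b = \left(-2\right) \left(-3\right) \left(-6\right)^{2} = 6 \cdot 36 = 216$)
$b p = 216 \left(-1\right) = -216$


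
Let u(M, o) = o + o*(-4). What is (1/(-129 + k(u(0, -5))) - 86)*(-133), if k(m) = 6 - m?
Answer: 1578577/138 ≈ 11439.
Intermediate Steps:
u(M, o) = -3*o (u(M, o) = o - 4*o = -3*o)
(1/(-129 + k(u(0, -5))) - 86)*(-133) = (1/(-129 + (6 - (-3)*(-5))) - 86)*(-133) = (1/(-129 + (6 - 1*15)) - 86)*(-133) = (1/(-129 + (6 - 15)) - 86)*(-133) = (1/(-129 - 9) - 86)*(-133) = (1/(-138) - 86)*(-133) = (-1/138 - 86)*(-133) = -11869/138*(-133) = 1578577/138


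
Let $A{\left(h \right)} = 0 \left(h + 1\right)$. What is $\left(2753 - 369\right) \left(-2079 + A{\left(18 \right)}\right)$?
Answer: $-4956336$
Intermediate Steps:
$A{\left(h \right)} = 0$ ($A{\left(h \right)} = 0 \left(1 + h\right) = 0$)
$\left(2753 - 369\right) \left(-2079 + A{\left(18 \right)}\right) = \left(2753 - 369\right) \left(-2079 + 0\right) = 2384 \left(-2079\right) = -4956336$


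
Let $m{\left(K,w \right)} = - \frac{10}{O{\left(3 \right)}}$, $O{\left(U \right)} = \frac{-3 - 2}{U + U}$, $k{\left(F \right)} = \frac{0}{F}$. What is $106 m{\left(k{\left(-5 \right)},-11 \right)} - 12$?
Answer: $1260$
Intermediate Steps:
$k{\left(F \right)} = 0$
$O{\left(U \right)} = - \frac{5}{2 U}$
$m{\left(K,w \right)} = 12$ ($m{\left(K,w \right)} = - \frac{10}{\left(- \frac{5}{2}\right) \frac{1}{3}} = - \frac{10}{- \frac{5}{6}} = \left(-10\right) \left(- \frac{6}{5}\right) = 12$)
$106 m{\left(k{\left(-5 \right)},-11 \right)} - 12 = 106 \cdot 12 - 12 = 1272 - 12 = 1260$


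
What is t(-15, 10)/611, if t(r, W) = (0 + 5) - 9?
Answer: -4/611 ≈ -0.0065466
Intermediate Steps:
t(r, W) = -4 (t(r, W) = 5 - 9 = -4)
t(-15, 10)/611 = -4/611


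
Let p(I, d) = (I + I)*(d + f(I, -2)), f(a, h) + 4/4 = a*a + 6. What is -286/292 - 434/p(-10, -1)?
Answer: -58519/75920 ≈ -0.77080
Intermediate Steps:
f(a, h) = 5 + a**2 (f(a, h) = -1 + (a*a + 6) = -1 + (a**2 + 6) = -1 + (6 + a**2) = 5 + a**2)
p(I, d) = 2*I*(5 + d + I**2) (p(I, d) = (I + I)*(d + (5 + I**2)) = (2*I)*(5 + d + I**2) = 2*I*(5 + d + I**2))
-286/292 - 434/p(-10, -1) = -286/292 - 434*(-1/(20*(5 - 1 + (-10)**2))) = -286*1/292 - 434*(-1/(20*(5 - 1 + 100))) = -143/146 - 434/(2*(-10)*104) = -143/146 - 434/(-2080) = -143/146 - 434*(-1/2080) = -143/146 + 217/1040 = -58519/75920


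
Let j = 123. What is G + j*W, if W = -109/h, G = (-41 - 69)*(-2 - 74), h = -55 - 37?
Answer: 782527/92 ≈ 8505.7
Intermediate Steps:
h = -92
G = 8360 (G = -110*(-76) = 8360)
W = 109/92 (W = -109/(-92) = -109*(-1/92) = 109/92 ≈ 1.1848)
G + j*W = 8360 + 123*(109/92) = 8360 + 13407/92 = 782527/92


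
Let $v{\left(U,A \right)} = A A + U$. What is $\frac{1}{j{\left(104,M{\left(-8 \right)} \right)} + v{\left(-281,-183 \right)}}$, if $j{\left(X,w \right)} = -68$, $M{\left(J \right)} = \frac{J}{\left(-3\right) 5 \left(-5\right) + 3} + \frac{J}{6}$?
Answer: $\frac{1}{33140} \approx 3.0175 \cdot 10^{-5}$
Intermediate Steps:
$M{\left(J \right)} = \frac{7 J}{39}$ ($M{\left(J \right)} = \frac{J}{\left(-15\right) \left(-5\right) + 3} + J \frac{1}{6} = \frac{J}{75 + 3} + \frac{J}{6} = \frac{J}{78} + \frac{J}{6} = \frac{7 J}{39}$)
$v{\left(U,A \right)} = U + A^{2}$ ($v{\left(U,A \right)} = A^{2} + U = U + A^{2}$)
$\frac{1}{j{\left(104,M{\left(-8 \right)} \right)} + v{\left(-281,-183 \right)}} = \frac{1}{-68 - \left(281 - \left(-183\right)^{2}\right)} = \frac{1}{-68 + \left(-281 + 33489\right)} = \frac{1}{-68 + 33208} = \frac{1}{33140}$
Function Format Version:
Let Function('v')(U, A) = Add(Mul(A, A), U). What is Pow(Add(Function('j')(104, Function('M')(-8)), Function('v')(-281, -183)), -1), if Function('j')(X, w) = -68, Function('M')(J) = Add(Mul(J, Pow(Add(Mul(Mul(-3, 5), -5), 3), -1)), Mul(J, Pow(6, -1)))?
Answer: Rational(1, 33140) ≈ 3.0175e-5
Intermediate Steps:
Function('M')(J) = Mul(Rational(7, 39), J) (Function('M')(J) = Add(Mul(J, Pow(Add(Mul(-15, -5), 3), -1)), Mul(J, Rational(1, 6))) = Add(Mul(J, Pow(Add(75, 3), -1)), Mul(Rational(1, 6), J)) = Add(Mul(J, Pow(78, -1)), Mul(Rational(1, 6), J)) = Add(Mul(J, Rational(1, 78)), Mul(Rational(1, 6), J)) = Add(Mul(Rational(1, 78), J), Mul(Rational(1, 6), J)) = Mul(Rational(7, 39), J))
Function('v')(U, A) = Add(U, Pow(A, 2)) (Function('v')(U, A) = Add(Pow(A, 2), U) = Add(U, Pow(A, 2)))
Pow(Add(Function('j')(104, Function('M')(-8)), Function('v')(-281, -183)), -1) = Pow(Add(-68, Add(-281, Pow(-183, 2))), -1) = Pow(Add(-68, Add(-281, 33489)), -1) = Pow(Add(-68, 33208), -1) = Pow(33140, -1) = Rational(1, 33140)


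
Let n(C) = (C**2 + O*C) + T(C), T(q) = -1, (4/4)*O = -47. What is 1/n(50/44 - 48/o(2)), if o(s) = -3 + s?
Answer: 484/50323 ≈ 0.0096179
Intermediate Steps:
O = -47
n(C) = -1 + C**2 - 47*C (n(C) = (C**2 - 47*C) - 1 = -1 + C**2 - 47*C)
1/n(50/44 - 48/o(2)) = 1/(-1 + (50/44 - 48/(-3 + 2))**2 - 47*(50/44 - 48/(-3 + 2))) = 1/(-1 + (50*(1/44) - 48/(-1))**2 - 47*(50*(1/44) - 48/(-1))) = 1/(-1 + (25/22 - 48*(-1))**2 - 47*(25/22 - 48*(-1))) = 1/(-1 + (25/22 + 48)**2 - 47*(25/22 + 48)) = 1/(-1 + (1081/22)**2 - 47*1081/22) = 1/(-1 + 1168561/484 - 50807/22) = 1/(50323/484) = 484/50323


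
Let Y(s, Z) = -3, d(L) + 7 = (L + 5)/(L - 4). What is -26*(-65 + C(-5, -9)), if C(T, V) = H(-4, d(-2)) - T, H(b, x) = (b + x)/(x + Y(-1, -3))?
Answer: 32162/21 ≈ 1531.5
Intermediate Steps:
d(L) = -7 + (5 + L)/(-4 + L) (d(L) = -7 + (L + 5)/(L - 4) = -7 + (5 + L)/(-4 + L))
H(b, x) = (b + x)/(-3 + x) (H(b, x) = (b + x)/(x - 3) = (b + x)/(-3 + x))
C(T, V) = 23/21 - T (C(T, V) = (-4 + 3*(11 - 2*(-2))/(-4 - 2))/(-3 + 3*(11 - 2*(-2))/(-4 - 2)) - T = (-4 + 3*(11 + 4)/(-6))/(-3 + 3*(11 + 4)/(-6)) - T = (-4 + 3*(-1/6)*15)/(-3 + 3*(-1/6)*15) - T = (-4 - 15/2)/(-3 - 15/2) - T = -23/2/(-21/2) - T = -2/21*(-23/2) - T = 23/21 - T)
-26*(-65 + C(-5, -9)) = -26*(-65 + (23/21 - 1*(-5))) = -26*(-65 + (23/21 + 5)) = -26*(-65 + 128/21) = -26*(-1237/21) = 32162/21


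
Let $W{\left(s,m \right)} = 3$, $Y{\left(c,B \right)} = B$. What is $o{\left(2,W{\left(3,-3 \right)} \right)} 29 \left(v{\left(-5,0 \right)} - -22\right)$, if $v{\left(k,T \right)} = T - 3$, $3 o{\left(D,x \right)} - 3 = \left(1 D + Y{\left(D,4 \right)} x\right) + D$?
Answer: $\frac{10469}{3} \approx 3489.7$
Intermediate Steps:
$o{\left(D,x \right)} = 1 + \frac{2 D}{3} + \frac{4 x}{3}$ ($o{\left(D,x \right)} = 1 + \frac{\left(1 D + 4 x\right) + D}{3} = 1 + \frac{\left(D + 4 x\right) + D}{3} = 1 + \frac{2 D + 4 x}{3} = 1 + \left(\frac{2 D}{3} + \frac{4 x}{3}\right) = 1 + \frac{2 D}{3} + \frac{4 x}{3}$)
$v{\left(k,T \right)} = -3 + T$
$o{\left(2,W{\left(3,-3 \right)} \right)} 29 \left(v{\left(-5,0 \right)} - -22\right) = \left(1 + \frac{2}{3} \cdot 2 + \frac{4}{3} \cdot 3\right) 29 \left(\left(-3 + 0\right) - -22\right) = \left(1 + \frac{4}{3} + 4\right) 29 \left(-3 + 22\right) = \frac{19}{3} \cdot 29 \cdot 19 = \frac{551}{3} \cdot 19 = \frac{10469}{3}$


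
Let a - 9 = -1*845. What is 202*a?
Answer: -168872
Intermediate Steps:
a = -836 (a = 9 - 1*845 = 9 - 845 = -836)
202*a = 202*(-836) = -168872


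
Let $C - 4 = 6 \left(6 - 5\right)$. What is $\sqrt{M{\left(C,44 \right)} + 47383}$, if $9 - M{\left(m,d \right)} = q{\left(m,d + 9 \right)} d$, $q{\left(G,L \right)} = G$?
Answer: $2 \sqrt{11738} \approx 216.68$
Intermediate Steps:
$C = 10$ ($C = 4 + 6 \left(6 - 5\right) = 4 + 6 \cdot 1 = 4 + 6 = 10$)
$M{\left(m,d \right)} = 9 - d m$ ($M{\left(m,d \right)} = 9 - m d = 9 - d m$)
$\sqrt{M{\left(C,44 \right)} + 47383} = \sqrt{\left(9 - 44 \cdot 10\right) + 47383} = \sqrt{\left(9 - 440\right) + 47383} = \sqrt{-431 + 47383} = \sqrt{46952} = 2 \sqrt{11738}$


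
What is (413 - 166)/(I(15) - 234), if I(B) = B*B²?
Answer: 247/3141 ≈ 0.078637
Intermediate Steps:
I(B) = B³
(413 - 166)/(I(15) - 234) = (413 - 166)/(15³ - 234) = 247/(3375 - 234) = 247/3141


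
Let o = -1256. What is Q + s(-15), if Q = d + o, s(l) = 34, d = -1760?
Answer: -2982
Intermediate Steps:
Q = -3016 (Q = -1760 - 1256 = -3016)
Q + s(-15) = -3016 + 34 = -2982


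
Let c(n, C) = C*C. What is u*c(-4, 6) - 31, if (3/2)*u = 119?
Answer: 2825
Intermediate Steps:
u = 238/3 (u = (⅔)*119 = 238/3 ≈ 79.333)
c(n, C) = C²
u*c(-4, 6) - 31 = (238/3)*6² - 31 = (238/3)*36 - 31 = 2856 - 31 = 2825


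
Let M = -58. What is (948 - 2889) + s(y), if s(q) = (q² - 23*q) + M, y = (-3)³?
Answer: -649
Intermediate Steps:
y = -27
s(q) = -58 + q² - 23*q (s(q) = (q² - 23*q) - 58 = -58 + q² - 23*q)
(948 - 2889) + s(y) = (948 - 2889) + (-58 + (-27)² - 23*(-27)) = -1941 + (-58 + 729 + 621) = -1941 + 1292 = -649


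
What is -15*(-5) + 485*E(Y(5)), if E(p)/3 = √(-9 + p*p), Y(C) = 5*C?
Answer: 75 + 2910*√154 ≈ 36187.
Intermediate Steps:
E(p) = 3*√(-9 + p²) (E(p) = 3*√(-9 + p*p) = 3*√(-9 + p²))
-15*(-5) + 485*E(Y(5)) = -15*(-5) + 485*(3*√(-9 + (5*5)²)) = 75 + 485*(3*√(-9 + 25²)) = 75 + 485*(3*√(-9 + 625)) = 75 + 485*(3*√616) = 75 + 485*(3*(2*√154)) = 75 + 485*(6*√154) = 75 + 2910*√154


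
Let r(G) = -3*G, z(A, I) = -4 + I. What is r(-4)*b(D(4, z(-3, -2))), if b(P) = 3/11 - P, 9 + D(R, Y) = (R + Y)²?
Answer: 696/11 ≈ 63.273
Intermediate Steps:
D(R, Y) = -9 + (R + Y)²
b(P) = 3/11 - P (b(P) = 3*(1/11) - P = 3/11 - P)
r(-4)*b(D(4, z(-3, -2))) = (-3*(-4))*(3/11 - (-9 + (4 + (-4 - 2))²)) = 12*(3/11 - (-9 + (4 - 6)²)) = 12*(3/11 - (-9 + (-2)²)) = 12*(3/11 - (-9 + 4)) = 12*(3/11 - 1*(-5)) = 12*(3/11 + 5) = 12*(58/11) = 696/11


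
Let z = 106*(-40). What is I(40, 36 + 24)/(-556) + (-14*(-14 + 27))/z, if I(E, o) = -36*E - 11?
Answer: 781679/294680 ≈ 2.6526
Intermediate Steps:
I(E, o) = -11 - 36*E
z = -4240
I(40, 36 + 24)/(-556) + (-14*(-14 + 27))/z = (-11 - 36*40)/(-556) - 14*(-14 + 27)/(-4240) = (-11 - 1440)*(-1/556) - 14*13*(-1/4240) = -1451*(-1/556) - 182*(-1/4240) = 1451/556 + 91/2120 = 781679/294680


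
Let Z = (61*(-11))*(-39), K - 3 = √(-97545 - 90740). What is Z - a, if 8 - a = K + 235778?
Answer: 261942 + I*√188285 ≈ 2.6194e+5 + 433.92*I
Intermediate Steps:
K = 3 + I*√188285 (K = 3 + √(-97545 - 90740) = 3 + √(-188285) = 3 + I*√188285 ≈ 3.0 + 433.92*I)
Z = 26169 (Z = -671*(-39) = 26169)
a = -235773 - I*√188285 (a = 8 - ((3 + I*√188285) + 235778) = 8 - (235781 + I*√188285) = 8 + (-235781 - I*√188285) = -235773 - I*√188285 ≈ -2.3577e+5 - 433.92*I)
Z - a = 26169 - (-235773 - I*√188285) = 26169 + (235773 + I*√188285) = 261942 + I*√188285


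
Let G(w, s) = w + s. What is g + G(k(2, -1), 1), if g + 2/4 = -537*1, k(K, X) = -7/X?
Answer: -1059/2 ≈ -529.50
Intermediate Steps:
G(w, s) = s + w
g = -1075/2 (g = -½ - 537*1 = -½ - 537 = -1075/2 ≈ -537.50)
g + G(k(2, -1), 1) = -1075/2 + (1 - 7/(-1)) = -1075/2 + (1 - 7*(-1)) = -1075/2 + (1 + 7) = -1075/2 + 8 = -1059/2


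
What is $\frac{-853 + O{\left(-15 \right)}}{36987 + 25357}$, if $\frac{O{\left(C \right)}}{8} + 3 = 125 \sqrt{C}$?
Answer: $- \frac{877}{62344} + \frac{125 i \sqrt{15}}{7793} \approx -0.014067 + 0.062123 i$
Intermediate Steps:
$O{\left(C \right)} = -24 + 1000 \sqrt{C}$ ($O{\left(C \right)} = -24 + 8 \cdot 125 \sqrt{C} = -24 + 1000 \sqrt{C}$)
$\frac{-853 + O{\left(-15 \right)}}{36987 + 25357} = \frac{-853 - \left(24 - 1000 \sqrt{-15}\right)}{36987 + 25357} = \frac{-853 - \left(24 - 1000 i \sqrt{15}\right)}{62344} = \left(-853 - \left(24 - 1000 i \sqrt{15}\right)\right) \frac{1}{62344} = \left(-877 + 1000 i \sqrt{15}\right) \frac{1}{62344} = - \frac{877}{62344} + \frac{125 i \sqrt{15}}{7793}$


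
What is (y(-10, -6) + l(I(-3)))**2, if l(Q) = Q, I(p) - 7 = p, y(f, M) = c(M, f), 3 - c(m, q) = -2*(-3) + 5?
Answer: 16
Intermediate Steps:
c(m, q) = -8 (c(m, q) = 3 - (-2*(-3) + 5) = 3 - (6 + 5) = 3 - 1*11 = 3 - 11 = -8)
y(f, M) = -8
I(p) = 7 + p
(y(-10, -6) + l(I(-3)))**2 = (-8 + (7 - 3))**2 = (-8 + 4)**2 = (-4)**2 = 16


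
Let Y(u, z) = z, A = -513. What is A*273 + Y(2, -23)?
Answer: -140072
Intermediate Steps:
A*273 + Y(2, -23) = -513*273 - 23 = -140049 - 23 = -140072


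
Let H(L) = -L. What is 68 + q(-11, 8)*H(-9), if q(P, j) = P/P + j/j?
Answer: 86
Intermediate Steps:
q(P, j) = 2 (q(P, j) = 1 + 1 = 2)
68 + q(-11, 8)*H(-9) = 68 + 2*(-1*(-9)) = 68 + 2*9 = 68 + 18 = 86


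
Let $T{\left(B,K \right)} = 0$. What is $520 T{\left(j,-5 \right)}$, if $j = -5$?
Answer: $0$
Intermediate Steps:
$520 T{\left(j,-5 \right)} = 520 \cdot 0 = 0$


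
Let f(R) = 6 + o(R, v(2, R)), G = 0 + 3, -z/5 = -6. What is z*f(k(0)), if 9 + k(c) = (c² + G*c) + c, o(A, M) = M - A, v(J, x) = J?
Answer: 510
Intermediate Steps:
z = 30 (z = -5*(-6) = 30)
G = 3
k(c) = -9 + c² + 4*c (k(c) = -9 + ((c² + 3*c) + c) = -9 + (c² + 4*c) = -9 + c² + 4*c)
f(R) = 8 - R (f(R) = 6 + (2 - R) = 8 - R)
z*f(k(0)) = 30*(8 - (-9 + 0² + 4*0)) = 30*(8 - (-9 + 0 + 0)) = 30*(8 - 1*(-9)) = 30*(8 + 9) = 30*17 = 510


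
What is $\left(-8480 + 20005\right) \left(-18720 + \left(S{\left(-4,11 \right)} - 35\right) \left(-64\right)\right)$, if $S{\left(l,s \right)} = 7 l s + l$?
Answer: $40199200$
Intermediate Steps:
$S{\left(l,s \right)} = l + 7 l s$ ($S{\left(l,s \right)} = 7 l s + l = l + 7 l s$)
$\left(-8480 + 20005\right) \left(-18720 + \left(S{\left(-4,11 \right)} - 35\right) \left(-64\right)\right) = \left(-8480 + 20005\right) \left(-18720 + \left(- 4 \left(1 + 7 \cdot 11\right) - 35\right) \left(-64\right)\right) = 11525 \left(-18720 + \left(- 4 \left(1 + 77\right) - 35\right) \left(-64\right)\right) = 11525 \left(-18720 + \left(\left(-4\right) 78 - 35\right) \left(-64\right)\right) = 11525 \left(-18720 + \left(-312 - 35\right) \left(-64\right)\right) = 11525 \left(-18720 - -22208\right) = 11525 \left(-18720 + 22208\right) = 11525 \cdot 3488 = 40199200$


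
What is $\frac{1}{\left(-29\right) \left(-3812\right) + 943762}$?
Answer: $\frac{1}{1054310} \approx 9.4849 \cdot 10^{-7}$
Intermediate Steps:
$\frac{1}{\left(-29\right) \left(-3812\right) + 943762} = \frac{1}{110548 + 943762} = \frac{1}{1054310}$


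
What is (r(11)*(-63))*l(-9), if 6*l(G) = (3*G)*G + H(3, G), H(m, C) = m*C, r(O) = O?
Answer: -24948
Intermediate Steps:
H(m, C) = C*m
l(G) = G/2 + G²/2 (l(G) = ((3*G)*G + G*3)/6 = (3*G² + 3*G)/6 = (3*G + 3*G²)/6 = G/2 + G²/2)
(r(11)*(-63))*l(-9) = (11*(-63))*((½)*(-9)*(1 - 9)) = -693*(-9)*(-8)/2 = -693*36 = -24948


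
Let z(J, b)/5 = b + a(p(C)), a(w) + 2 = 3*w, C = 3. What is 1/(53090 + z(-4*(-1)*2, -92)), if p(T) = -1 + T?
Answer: 1/52650 ≈ 1.8993e-5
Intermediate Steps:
a(w) = -2 + 3*w
z(J, b) = 20 + 5*b (z(J, b) = 5*(b + (-2 + 3*(-1 + 3))) = 5*(b + (-2 + 3*2)) = 5*(b + (-2 + 6)) = 5*(b + 4) = 5*(4 + b) = 20 + 5*b)
1/(53090 + z(-4*(-1)*2, -92)) = 1/(53090 + (20 + 5*(-92))) = 1/(53090 + (20 - 460)) = 1/(53090 - 440) = 1/52650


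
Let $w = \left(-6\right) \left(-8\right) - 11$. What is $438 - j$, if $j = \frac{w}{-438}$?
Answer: $\frac{191881}{438} \approx 438.08$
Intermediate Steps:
$w = 37$ ($w = 48 - 11 = 37$)
$j = - \frac{37}{438}$ ($j = \frac{37}{-438} = 37 \left(- \frac{1}{438}\right) = - \frac{37}{438} \approx -0.084475$)
$438 - j = 438 - - \frac{37}{438} = 438 + \frac{37}{438} = \frac{191881}{438}$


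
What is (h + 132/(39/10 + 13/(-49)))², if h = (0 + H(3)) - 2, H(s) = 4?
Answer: 4656970564/3171961 ≈ 1468.2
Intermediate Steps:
h = 2 (h = (0 + 4) - 2 = 4 - 2 = 2)
(h + 132/(39/10 + 13/(-49)))² = (2 + 132/(39/10 + 13/(-49)))² = (2 + 132/(39*(⅒) + 13*(-1/49)))² = (2 + 132/(39/10 - 13/49))² = (2 + 132/(1781/490))² = (2 + 132*(490/1781))² = (2 + 64680/1781)² = (68242/1781)² = 4656970564/3171961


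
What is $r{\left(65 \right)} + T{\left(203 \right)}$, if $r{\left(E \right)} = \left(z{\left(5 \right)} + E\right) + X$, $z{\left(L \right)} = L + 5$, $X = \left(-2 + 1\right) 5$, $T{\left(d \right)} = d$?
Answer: $273$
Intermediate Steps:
$X = -5$ ($X = \left(-1\right) 5 = -5$)
$z{\left(L \right)} = 5 + L$
$r{\left(E \right)} = 5 + E$ ($r{\left(E \right)} = \left(\left(5 + 5\right) + E\right) - 5 = \left(10 + E\right) - 5 = 5 + E$)
$r{\left(65 \right)} + T{\left(203 \right)} = \left(5 + 65\right) + 203 = 70 + 203 = 273$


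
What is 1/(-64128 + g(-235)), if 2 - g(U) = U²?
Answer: -1/119351 ≈ -8.3786e-6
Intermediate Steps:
g(U) = 2 - U²
1/(-64128 + g(-235)) = 1/(-64128 + (2 - 1*(-235)²)) = 1/(-64128 + (2 - 1*55225)) = 1/(-64128 + (2 - 55225)) = 1/(-64128 - 55223) = 1/(-119351) = -1/119351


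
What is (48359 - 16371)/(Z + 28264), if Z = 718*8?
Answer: 7997/8502 ≈ 0.94060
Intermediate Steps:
Z = 5744
(48359 - 16371)/(Z + 28264) = (48359 - 16371)/(5744 + 28264) = 31988/34008 = 31988*(1/34008) = 7997/8502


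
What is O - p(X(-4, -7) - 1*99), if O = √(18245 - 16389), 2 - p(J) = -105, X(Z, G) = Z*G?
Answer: -107 + 8*√29 ≈ -63.919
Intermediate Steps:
X(Z, G) = G*Z
p(J) = 107 (p(J) = 2 - 1*(-105) = 2 + 105 = 107)
O = 8*√29 (O = √1856 = 8*√29 ≈ 43.081)
O - p(X(-4, -7) - 1*99) = 8*√29 - 1*107 = 8*√29 - 107 = -107 + 8*√29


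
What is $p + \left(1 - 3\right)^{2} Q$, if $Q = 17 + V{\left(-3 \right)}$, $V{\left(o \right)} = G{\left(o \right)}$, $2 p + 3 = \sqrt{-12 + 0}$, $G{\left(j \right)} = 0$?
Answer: $\frac{133}{2} + i \sqrt{3} \approx 66.5 + 1.732 i$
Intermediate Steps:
$p = - \frac{3}{2} + i \sqrt{3}$ ($p = - \frac{3}{2} + \frac{\sqrt{-12 + 0}}{2} = - \frac{3}{2} + \frac{\sqrt{-12}}{2} = - \frac{3}{2} + \frac{2 i \sqrt{3}}{2} = - \frac{3}{2} + i \sqrt{3} \approx -1.5 + 1.732 i$)
$V{\left(o \right)} = 0$
$Q = 17$ ($Q = 17 + 0 = 17$)
$p + \left(1 - 3\right)^{2} Q = \left(- \frac{3}{2} + i \sqrt{3}\right) + \left(1 - 3\right)^{2} \cdot 17 = \left(- \frac{3}{2} + i \sqrt{3}\right) + \left(-2\right)^{2} \cdot 17 = \left(- \frac{3}{2} + i \sqrt{3}\right) + 4 \cdot 17 = \left(- \frac{3}{2} + i \sqrt{3}\right) + 68 = \frac{133}{2} + i \sqrt{3}$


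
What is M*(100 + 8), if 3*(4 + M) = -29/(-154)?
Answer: -32742/77 ≈ -425.22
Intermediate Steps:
M = -1819/462 (M = -4 + (-29/(-154))/3 = -4 + (-29*(-1/154))/3 = -4 + (⅓)*(29/154) = -4 + 29/462 = -1819/462 ≈ -3.9372)
M*(100 + 8) = -1819*(100 + 8)/462 = -1819/462*108 = -32742/77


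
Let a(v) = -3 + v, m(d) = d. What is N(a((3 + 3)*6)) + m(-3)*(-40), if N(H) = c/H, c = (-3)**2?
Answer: 1323/11 ≈ 120.27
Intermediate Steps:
c = 9
N(H) = 9/H
N(a((3 + 3)*6)) + m(-3)*(-40) = 9/(-3 + (3 + 3)*6) - 3*(-40) = 9/(-3 + 6*6) + 120 = 9/(-3 + 36) + 120 = 9/33 + 120 = 9*(1/33) + 120 = 3/11 + 120 = 1323/11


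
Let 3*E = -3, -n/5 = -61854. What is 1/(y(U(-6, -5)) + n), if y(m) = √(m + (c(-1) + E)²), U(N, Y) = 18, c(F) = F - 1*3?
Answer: 309270/95647932857 - √43/95647932857 ≈ 3.2334e-6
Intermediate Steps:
n = 309270 (n = -5*(-61854) = 309270)
c(F) = -3 + F (c(F) = F - 3 = -3 + F)
E = -1 (E = (⅓)*(-3) = -1)
y(m) = √(25 + m) (y(m) = √(m + ((-3 - 1) - 1)²) = √(m + (-4 - 1)²) = √(m + (-5)²) = √(m + 25) = √(25 + m))
1/(y(U(-6, -5)) + n) = 1/(√(25 + 18) + 309270) = 1/(√43 + 309270) = 1/(309270 + √43)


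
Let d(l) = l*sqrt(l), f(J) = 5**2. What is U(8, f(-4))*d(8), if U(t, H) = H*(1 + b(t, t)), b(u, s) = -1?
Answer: 0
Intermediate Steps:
f(J) = 25
U(t, H) = 0 (U(t, H) = H*(1 - 1) = H*0 = 0)
d(l) = l**(3/2)
U(8, f(-4))*d(8) = 0*8**(3/2) = 0*(16*sqrt(2)) = 0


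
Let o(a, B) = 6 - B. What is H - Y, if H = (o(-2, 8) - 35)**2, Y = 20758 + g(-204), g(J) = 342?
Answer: -19731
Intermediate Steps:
Y = 21100 (Y = 20758 + 342 = 21100)
H = 1369 (H = ((6 - 1*8) - 35)**2 = ((6 - 8) - 35)**2 = (-2 - 35)**2 = (-37)**2 = 1369)
H - Y = 1369 - 1*21100 = 1369 - 21100 = -19731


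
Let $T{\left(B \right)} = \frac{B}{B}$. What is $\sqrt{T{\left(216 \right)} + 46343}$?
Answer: $2 \sqrt{11586} \approx 215.28$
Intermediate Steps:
$T{\left(B \right)} = 1$
$\sqrt{T{\left(216 \right)} + 46343} = \sqrt{1 + 46343} = \sqrt{46344} = 2 \sqrt{11586}$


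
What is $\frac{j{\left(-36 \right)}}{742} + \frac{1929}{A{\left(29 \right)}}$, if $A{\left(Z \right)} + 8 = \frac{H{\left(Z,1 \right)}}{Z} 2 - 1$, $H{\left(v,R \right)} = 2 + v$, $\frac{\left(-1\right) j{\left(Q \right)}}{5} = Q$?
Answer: $- \frac{20736201}{73829} \approx -280.87$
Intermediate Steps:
$j{\left(Q \right)} = - 5 Q$
$A{\left(Z \right)} = -9 + \frac{2 \left(2 + Z\right)}{Z}$ ($A{\left(Z \right)} = -8 + \left(\frac{2 + Z}{Z} 2 - 1\right) = -8 - \left(1 - \frac{2 \left(2 + Z\right)}{Z}\right) = -9 + \frac{2 \left(2 + Z\right)}{Z}$)
$\frac{j{\left(-36 \right)}}{742} + \frac{1929}{A{\left(29 \right)}} = \frac{\left(-5\right) \left(-36\right)}{742} + \frac{1929}{-7 + \frac{4}{29}} = 180 \cdot \frac{1}{742} + \frac{1929}{-7 + 4 \cdot \frac{1}{29}} = \frac{90}{371} + \frac{1929}{-7 + \frac{4}{29}} = \frac{90}{371} + \frac{1929}{- \frac{199}{29}} = \frac{90}{371} + 1929 \left(- \frac{29}{199}\right) = \frac{90}{371} - \frac{55941}{199} = - \frac{20736201}{73829}$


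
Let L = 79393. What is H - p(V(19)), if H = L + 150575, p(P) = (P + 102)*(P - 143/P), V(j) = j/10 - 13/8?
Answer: 452996599/1600 ≈ 2.8312e+5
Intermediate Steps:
V(j) = -13/8 + j/10 (V(j) = j*(1/10) - 13*1/8 = j/10 - 13/8 = -13/8 + j/10)
p(P) = (102 + P)*(P - 143/P)
H = 229968 (H = 79393 + 150575 = 229968)
H - p(V(19)) = 229968 - (-143 + (-13/8 + (1/10)*19)**2 - 14586/(-13/8 + (1/10)*19) + 102*(-13/8 + (1/10)*19)) = 229968 - (-143 + (-13/8 + 19/10)**2 - 14586/(-13/8 + 19/10) + 102*(-13/8 + 19/10)) = 229968 - (-143 + (11/40)**2 - 14586/11/40 + 102*(11/40)) = 229968 - (-143 + 121/1600 - 14586*40/11 + 561/20) = 229968 - (-143 + 121/1600 - 53040 + 561/20) = 229968 - 1*(-85047799/1600) = 229968 + 85047799/1600 = 452996599/1600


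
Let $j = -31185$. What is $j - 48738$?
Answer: $-79923$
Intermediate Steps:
$j - 48738 = -31185 - 48738 = -79923$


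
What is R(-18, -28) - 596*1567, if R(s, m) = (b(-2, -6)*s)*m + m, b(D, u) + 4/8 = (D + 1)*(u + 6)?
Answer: -934212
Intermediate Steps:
b(D, u) = -½ + (1 + D)*(6 + u) (b(D, u) = -½ + (D + 1)*(u + 6) = -½ + (1 + D)*(6 + u))
R(s, m) = m - m*s/2 (R(s, m) = ((11/2 - 6 + 6*(-2) - 2*(-6))*s)*m + m = ((11/2 - 6 - 12 + 12)*s)*m + m = (-s/2)*m + m = -m*s/2 + m = m - m*s/2)
R(-18, -28) - 596*1567 = (½)*(-28)*(2 - 1*(-18)) - 596*1567 = (½)*(-28)*(2 + 18) - 933932 = (½)*(-28)*20 - 933932 = -280 - 933932 = -934212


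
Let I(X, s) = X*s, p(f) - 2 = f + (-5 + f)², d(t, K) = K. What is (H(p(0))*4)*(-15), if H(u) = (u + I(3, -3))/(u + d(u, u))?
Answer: -20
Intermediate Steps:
p(f) = 2 + f + (-5 + f)² (p(f) = 2 + (f + (-5 + f)²) = 2 + f + (-5 + f)²)
H(u) = (-9 + u)/(2*u) (H(u) = (u + 3*(-3))/(u + u) = (u - 9)/((2*u)) = (-9 + u)*(1/(2*u)) = (-9 + u)/(2*u))
(H(p(0))*4)*(-15) = (((-9 + (2 + 0 + (-5 + 0)²))/(2*(2 + 0 + (-5 + 0)²)))*4)*(-15) = (((-9 + (2 + 0 + (-5)²))/(2*(2 + 0 + (-5)²)))*4)*(-15) = (((-9 + (2 + 0 + 25))/(2*(2 + 0 + 25)))*4)*(-15) = (((½)*(-9 + 27)/27)*4)*(-15) = (((½)*(1/27)*18)*4)*(-15) = ((⅓)*4)*(-15) = (4/3)*(-15) = -20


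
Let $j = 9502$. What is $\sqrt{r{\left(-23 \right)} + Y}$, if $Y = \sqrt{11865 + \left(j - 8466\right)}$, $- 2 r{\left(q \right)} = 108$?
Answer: $\sqrt{-54 + \sqrt{12901}} \approx 7.719$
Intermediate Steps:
$r{\left(q \right)} = -54$ ($r{\left(q \right)} = \left(- \frac{1}{2}\right) 108 = -54$)
$Y = \sqrt{12901}$ ($Y = \sqrt{11865 + \left(9502 - 8466\right)} = \sqrt{11865 + 1036} = \sqrt{12901} \approx 113.58$)
$\sqrt{r{\left(-23 \right)} + Y} = \sqrt{-54 + \sqrt{12901}}$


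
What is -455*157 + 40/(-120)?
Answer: -214306/3 ≈ -71435.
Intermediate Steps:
-455*157 + 40/(-120) = -71435 + 40*(-1/120) = -71435 - 1/3 = -214306/3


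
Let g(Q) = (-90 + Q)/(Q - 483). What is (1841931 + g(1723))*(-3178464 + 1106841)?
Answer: -4731578796736479/1240 ≈ -3.8158e+12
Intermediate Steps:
g(Q) = (-90 + Q)/(-483 + Q)
(1841931 + g(1723))*(-3178464 + 1106841) = (1841931 + (-90 + 1723)/(-483 + 1723))*(-3178464 + 1106841) = (1841931 + 1633/1240)*(-2071623) = (2283996073/1240)*(-2071623) = -4731578796736479/1240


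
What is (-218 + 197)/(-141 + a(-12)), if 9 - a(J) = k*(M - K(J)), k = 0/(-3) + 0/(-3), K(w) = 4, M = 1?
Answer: 7/44 ≈ 0.15909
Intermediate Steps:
k = 0 (k = 0*(-⅓) + 0*(-⅓) = 0 + 0 = 0)
a(J) = 9 (a(J) = 9 - 0*(1 - 1*4) = 9 - 0*(1 - 4) = 9 - 0*(-3) = 9 - 1*0 = 9 + 0 = 9)
(-218 + 197)/(-141 + a(-12)) = (-218 + 197)/(-141 + 9) = -21/(-132) = -21*(-1/132) = 7/44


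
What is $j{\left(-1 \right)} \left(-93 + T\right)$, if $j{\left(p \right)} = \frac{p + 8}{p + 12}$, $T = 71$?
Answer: $-14$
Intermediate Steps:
$j{\left(p \right)} = \frac{8 + p}{12 + p}$
$j{\left(-1 \right)} \left(-93 + T\right) = \frac{8 - 1}{12 - 1} \left(-93 + 71\right) = \frac{1}{11} \cdot 7 \left(-22\right) = \frac{7}{11} \left(-22\right) = -14$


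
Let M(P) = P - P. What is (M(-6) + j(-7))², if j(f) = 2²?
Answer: 16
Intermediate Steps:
j(f) = 4
M(P) = 0
(M(-6) + j(-7))² = (0 + 4)² = 4² = 16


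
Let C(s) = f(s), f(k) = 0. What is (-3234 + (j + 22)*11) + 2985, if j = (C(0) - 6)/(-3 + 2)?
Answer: 59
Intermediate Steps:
C(s) = 0
j = 6 (j = (0 - 6)/(-3 + 2) = -6/(-1) = -6*(-1) = 6)
(-3234 + (j + 22)*11) + 2985 = (-3234 + (6 + 22)*11) + 2985 = (-3234 + 28*11) + 2985 = (-3234 + 308) + 2985 = -2926 + 2985 = 59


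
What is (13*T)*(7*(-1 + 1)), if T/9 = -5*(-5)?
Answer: 0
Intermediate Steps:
T = 225 (T = 9*(-5*(-5)) = 9*25 = 225)
(13*T)*(7*(-1 + 1)) = (13*225)*(7*(-1 + 1)) = 2925*(7*0) = 2925*0 = 0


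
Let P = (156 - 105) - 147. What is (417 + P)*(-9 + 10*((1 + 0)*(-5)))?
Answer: -18939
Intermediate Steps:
P = -96 (P = 51 - 147 = -96)
(417 + P)*(-9 + 10*((1 + 0)*(-5))) = (417 - 96)*(-9 + 10*((1 + 0)*(-5))) = 321*(-9 + 10*(1*(-5))) = 321*(-9 + 10*(-5)) = 321*(-9 - 50) = 321*(-59) = -18939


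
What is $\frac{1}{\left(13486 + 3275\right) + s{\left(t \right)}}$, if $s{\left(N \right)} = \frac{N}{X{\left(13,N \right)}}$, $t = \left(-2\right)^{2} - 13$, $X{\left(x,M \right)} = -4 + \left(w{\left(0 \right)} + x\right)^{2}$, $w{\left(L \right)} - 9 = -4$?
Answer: $\frac{320}{5363511} \approx 5.9662 \cdot 10^{-5}$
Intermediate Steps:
$w{\left(L \right)} = 5$ ($w{\left(L \right)} = 9 - 4 = 5$)
$X{\left(x,M \right)} = -4 + \left(5 + x\right)^{2}$
$t = -9$ ($t = 4 - 13 = -9$)
$s{\left(N \right)} = \frac{N}{320}$ ($s{\left(N \right)} = \frac{N}{-4 + \left(5 + 13\right)^{2}} = \frac{N}{-4 + 18^{2}} = \frac{N}{-4 + 324} = \frac{N}{320}$)
$\frac{1}{\left(13486 + 3275\right) + s{\left(t \right)}} = \frac{1}{\left(13486 + 3275\right) + \frac{1}{320} \left(-9\right)} = \frac{1}{16761 - \frac{9}{320}} = \frac{1}{\frac{5363511}{320}} = \frac{320}{5363511}$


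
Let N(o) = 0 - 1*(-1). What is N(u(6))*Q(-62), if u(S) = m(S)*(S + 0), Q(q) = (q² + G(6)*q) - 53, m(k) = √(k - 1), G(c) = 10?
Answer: 3171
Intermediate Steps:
m(k) = √(-1 + k)
Q(q) = -53 + q² + 10*q (Q(q) = (q² + 10*q) - 53 = -53 + q² + 10*q)
u(S) = S*√(-1 + S) (u(S) = √(-1 + S)*(S + 0) = √(-1 + S)*S = S*√(-1 + S))
N(o) = 1 (N(o) = 0 + 1 = 1)
N(u(6))*Q(-62) = 1*(-53 + (-62)² + 10*(-62)) = 1*(-53 + 3844 - 620) = 1*3171 = 3171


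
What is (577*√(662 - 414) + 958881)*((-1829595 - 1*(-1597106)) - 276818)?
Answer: -488364805467 - 587740278*√62 ≈ -4.9299e+11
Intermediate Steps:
(577*√(662 - 414) + 958881)*((-1829595 - 1*(-1597106)) - 276818) = (577*√248 + 958881)*((-1829595 + 1597106) - 276818) = (577*(2*√62) + 958881)*(-232489 - 276818) = (1154*√62 + 958881)*(-509307) = (958881 + 1154*√62)*(-509307) = -488364805467 - 587740278*√62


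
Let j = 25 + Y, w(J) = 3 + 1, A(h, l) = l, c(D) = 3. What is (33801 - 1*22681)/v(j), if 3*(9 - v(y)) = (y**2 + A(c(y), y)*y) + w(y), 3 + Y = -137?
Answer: -11120/8809 ≈ -1.2623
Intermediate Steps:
Y = -140 (Y = -3 - 137 = -140)
w(J) = 4
j = -115 (j = 25 - 140 = -115)
v(y) = 23/3 - 2*y**2/3 (v(y) = 9 - ((y**2 + y*y) + 4)/3 = 9 - ((y**2 + y**2) + 4)/3 = 9 - (2*y**2 + 4)/3 = 9 - (4 + 2*y**2)/3 = 9 + (-4/3 - 2*y**2/3) = 23/3 - 2*y**2/3)
(33801 - 1*22681)/v(j) = (33801 - 1*22681)/(23/3 - 2/3*(-115)**2) = (33801 - 22681)/(23/3 - 2/3*13225) = 11120/(23/3 - 26450/3) = 11120/(-8809) = 11120*(-1/8809) = -11120/8809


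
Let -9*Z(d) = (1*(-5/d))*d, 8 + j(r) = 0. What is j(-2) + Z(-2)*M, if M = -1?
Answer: -77/9 ≈ -8.5556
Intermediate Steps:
j(r) = -8 (j(r) = -8 + 0 = -8)
Z(d) = 5/9 (Z(d) = -1*(-5/d)*d/9 = -(-5/d)*d/9 = -⅑*(-5) = 5/9)
j(-2) + Z(-2)*M = -8 + (5/9)*(-1) = -8 - 5/9 = -77/9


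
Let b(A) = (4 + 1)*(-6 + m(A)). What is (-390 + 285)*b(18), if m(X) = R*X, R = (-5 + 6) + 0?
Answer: -6300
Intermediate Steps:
R = 1 (R = 1 + 0 = 1)
m(X) = X (m(X) = 1*X = X)
b(A) = -30 + 5*A (b(A) = (4 + 1)*(-6 + A) = 5*(-6 + A) = -30 + 5*A)
(-390 + 285)*b(18) = (-390 + 285)*(-30 + 5*18) = -105*(-30 + 90) = -105*60 = -6300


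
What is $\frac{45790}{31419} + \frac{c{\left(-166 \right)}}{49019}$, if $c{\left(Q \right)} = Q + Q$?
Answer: $\frac{2234148902}{1540127961} \approx 1.4506$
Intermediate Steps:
$c{\left(Q \right)} = 2 Q$
$\frac{45790}{31419} + \frac{c{\left(-166 \right)}}{49019} = \frac{45790}{31419} + \frac{2 \left(-166\right)}{49019} = 45790 \cdot \frac{1}{31419} - \frac{332}{49019} = \frac{45790}{31419} - \frac{332}{49019} = \frac{2234148902}{1540127961}$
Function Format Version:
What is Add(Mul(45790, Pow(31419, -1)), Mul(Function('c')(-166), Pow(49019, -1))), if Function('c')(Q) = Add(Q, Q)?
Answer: Rational(2234148902, 1540127961) ≈ 1.4506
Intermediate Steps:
Function('c')(Q) = Mul(2, Q)
Add(Mul(45790, Pow(31419, -1)), Mul(Function('c')(-166), Pow(49019, -1))) = Add(Mul(45790, Pow(31419, -1)), Mul(Mul(2, -166), Pow(49019, -1))) = Add(Mul(45790, Rational(1, 31419)), Mul(-332, Rational(1, 49019))) = Add(Rational(45790, 31419), Rational(-332, 49019)) = Rational(2234148902, 1540127961)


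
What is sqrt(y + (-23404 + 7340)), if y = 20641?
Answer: sqrt(4577) ≈ 67.654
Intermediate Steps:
sqrt(y + (-23404 + 7340)) = sqrt(20641 + (-23404 + 7340)) = sqrt(20641 - 16064) = sqrt(4577)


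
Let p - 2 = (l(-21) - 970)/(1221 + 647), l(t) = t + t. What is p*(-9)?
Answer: -6129/467 ≈ -13.124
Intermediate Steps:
l(t) = 2*t
p = 681/467 (p = 2 + (2*(-21) - 970)/(1221 + 647) = 2 + (-42 - 970)/1868 = 2 - 1012*1/1868 = 2 - 253/467 = 681/467 ≈ 1.4582)
p*(-9) = (681/467)*(-9) = -6129/467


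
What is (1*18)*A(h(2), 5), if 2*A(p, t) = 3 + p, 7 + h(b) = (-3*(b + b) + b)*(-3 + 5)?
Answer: -216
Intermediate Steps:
h(b) = -7 - 10*b (h(b) = -7 + (-3*(b + b) + b)*(-3 + 5) = -7 + (-6*b + b)*2 = -7 - 5*b*2 = -7 - 10*b)
A(p, t) = 3/2 + p/2 (A(p, t) = (3 + p)/2 = 3/2 + p/2)
(1*18)*A(h(2), 5) = (1*18)*(3/2 + (-7 - 10*2)/2) = 18*(3/2 + (-7 - 20)/2) = 18*(3/2 + (½)*(-27)) = 18*(3/2 - 27/2) = 18*(-12) = -216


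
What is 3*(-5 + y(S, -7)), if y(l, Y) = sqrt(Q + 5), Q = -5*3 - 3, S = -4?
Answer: -15 + 3*I*sqrt(13) ≈ -15.0 + 10.817*I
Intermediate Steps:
Q = -18 (Q = -15 - 3 = -18)
y(l, Y) = I*sqrt(13) (y(l, Y) = sqrt(-18 + 5) = sqrt(-13) = I*sqrt(13))
3*(-5 + y(S, -7)) = 3*(-5 + I*sqrt(13)) = -15 + 3*I*sqrt(13)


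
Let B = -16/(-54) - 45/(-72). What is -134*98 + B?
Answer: -2836313/216 ≈ -13131.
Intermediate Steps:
B = 199/216 (B = -16*(-1/54) - 45*(-1/72) = 8/27 + 5/8 = 199/216 ≈ 0.92130)
-134*98 + B = -134*98 + 199/216 = -13132 + 199/216 = -2836313/216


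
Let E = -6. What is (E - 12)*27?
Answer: -486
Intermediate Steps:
(E - 12)*27 = (-6 - 12)*27 = -18*27 = -486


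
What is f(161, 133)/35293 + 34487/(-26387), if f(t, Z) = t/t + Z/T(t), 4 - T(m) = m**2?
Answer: -31544188179239/24135890225547 ≈ -1.3069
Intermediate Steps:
T(m) = 4 - m**2
f(t, Z) = 1 + Z/(4 - t**2) (f(t, Z) = t/t + Z/(4 - t**2) = 1 + Z/(4 - t**2))
f(161, 133)/35293 + 34487/(-26387) = ((-4 + 161**2 - 1*133)/(-4 + 161**2))/35293 + 34487/(-26387) = ((-4 + 25921 - 133)/(-4 + 25921))*(1/35293) + 34487*(-1/26387) = (25784/25917)*(1/35293) - 34487/26387 = 25784/914688681 - 34487/26387 = -31544188179239/24135890225547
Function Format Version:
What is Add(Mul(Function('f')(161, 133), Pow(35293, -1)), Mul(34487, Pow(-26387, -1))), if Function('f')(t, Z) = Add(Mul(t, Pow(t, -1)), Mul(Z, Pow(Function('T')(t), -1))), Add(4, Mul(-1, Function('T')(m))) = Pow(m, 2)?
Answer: Rational(-31544188179239, 24135890225547) ≈ -1.3069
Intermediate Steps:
Function('T')(m) = Add(4, Mul(-1, Pow(m, 2)))
Function('f')(t, Z) = Add(1, Mul(Z, Pow(Add(4, Mul(-1, Pow(t, 2))), -1))) (Function('f')(t, Z) = Add(Mul(t, Pow(t, -1)), Mul(Z, Pow(Add(4, Mul(-1, Pow(t, 2))), -1))) = Add(1, Mul(Z, Pow(Add(4, Mul(-1, Pow(t, 2))), -1))))
Add(Mul(Function('f')(161, 133), Pow(35293, -1)), Mul(34487, Pow(-26387, -1))) = Add(Mul(Mul(Pow(Add(-4, Pow(161, 2)), -1), Add(-4, Pow(161, 2), Mul(-1, 133))), Pow(35293, -1)), Mul(34487, Pow(-26387, -1))) = Add(Mul(Mul(Pow(Add(-4, 25921), -1), Add(-4, 25921, -133)), Rational(1, 35293)), Mul(34487, Rational(-1, 26387))) = Add(Mul(Mul(Pow(25917, -1), 25784), Rational(1, 35293)), Rational(-34487, 26387)) = Add(Mul(Mul(Rational(1, 25917), 25784), Rational(1, 35293)), Rational(-34487, 26387)) = Add(Mul(Rational(25784, 25917), Rational(1, 35293)), Rational(-34487, 26387)) = Add(Rational(25784, 914688681), Rational(-34487, 26387)) = Rational(-31544188179239, 24135890225547)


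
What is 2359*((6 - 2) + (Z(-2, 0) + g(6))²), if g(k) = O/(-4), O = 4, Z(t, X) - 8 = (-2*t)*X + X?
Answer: 125027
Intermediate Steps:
Z(t, X) = 8 + X - 2*X*t (Z(t, X) = 8 + ((-2*t)*X + X) = 8 + (-2*X*t + X) = 8 + (X - 2*X*t) = 8 + X - 2*X*t)
g(k) = -1 (g(k) = 4/(-4) = 4*(-¼) = -1)
2359*((6 - 2) + (Z(-2, 0) + g(6))²) = 2359*((6 - 2) + ((8 + 0 - 2*0*(-2)) - 1)²) = 2359*(4 + ((8 + 0 + 0) - 1)²) = 2359*(4 + (8 - 1)²) = 2359*(4 + 7²) = 2359*(4 + 49) = 2359*53 = 125027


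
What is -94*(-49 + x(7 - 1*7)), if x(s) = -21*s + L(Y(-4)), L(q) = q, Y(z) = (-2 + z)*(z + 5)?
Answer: 5170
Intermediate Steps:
Y(z) = (-2 + z)*(5 + z)
x(s) = -6 - 21*s (x(s) = -21*s + (-10 + (-4)² + 3*(-4)) = -21*s + (-10 + 16 - 12) = -21*s - 6 = -6 - 21*s)
-94*(-49 + x(7 - 1*7)) = -94*(-49 + (-6 - 21*(7 - 1*7))) = -94*(-49 + (-6 - 21*(7 - 7))) = -94*(-49 + (-6 - 21*0)) = -94*(-49 + (-6 + 0)) = -94*(-49 - 6) = -94*(-55) = 5170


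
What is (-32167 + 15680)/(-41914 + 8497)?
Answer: 16487/33417 ≈ 0.49337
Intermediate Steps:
(-32167 + 15680)/(-41914 + 8497) = -16487/(-33417) = -16487*(-1/33417) = 16487/33417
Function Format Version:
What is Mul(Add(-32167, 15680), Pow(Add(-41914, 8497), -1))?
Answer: Rational(16487, 33417) ≈ 0.49337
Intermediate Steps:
Mul(Add(-32167, 15680), Pow(Add(-41914, 8497), -1)) = Mul(-16487, Pow(-33417, -1)) = Mul(-16487, Rational(-1, 33417)) = Rational(16487, 33417)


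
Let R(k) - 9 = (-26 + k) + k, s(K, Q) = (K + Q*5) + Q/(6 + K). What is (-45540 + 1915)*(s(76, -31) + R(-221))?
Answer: 1925912875/82 ≈ 2.3487e+7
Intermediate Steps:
s(K, Q) = K + 5*Q + Q/(6 + K) (s(K, Q) = (K + 5*Q) + Q/(6 + K) = K + 5*Q + Q/(6 + K))
R(k) = -17 + 2*k (R(k) = 9 + ((-26 + k) + k) = 9 + (-26 + 2*k) = -17 + 2*k)
(-45540 + 1915)*(s(76, -31) + R(-221)) = (-45540 + 1915)*((76² + 6*76 + 31*(-31) + 5*76*(-31))/(6 + 76) + (-17 + 2*(-221))) = -43625*((5776 + 456 - 961 - 11780)/82 + (-17 - 442)) = -43625*((1/82)*(-6509) - 459) = -43625*(-6509/82 - 459) = -43625*(-44147/82) = 1925912875/82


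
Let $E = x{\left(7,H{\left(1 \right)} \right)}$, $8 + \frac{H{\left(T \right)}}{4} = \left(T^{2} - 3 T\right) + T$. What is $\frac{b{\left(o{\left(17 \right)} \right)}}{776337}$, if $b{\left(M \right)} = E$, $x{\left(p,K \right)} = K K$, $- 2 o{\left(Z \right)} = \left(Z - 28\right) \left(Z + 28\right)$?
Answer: $\frac{432}{258779} \approx 0.0016694$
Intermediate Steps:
$H{\left(T \right)} = -32 - 8 T + 4 T^{2}$ ($H{\left(T \right)} = -32 + 4 \left(\left(T^{2} - 3 T\right) + T\right) = -32 + 4 \left(T^{2} - 2 T\right) = -32 + \left(- 8 T + 4 T^{2}\right) = -32 - 8 T + 4 T^{2}$)
$o{\left(Z \right)} = - \frac{\left(-28 + Z\right) \left(28 + Z\right)}{2}$ ($o{\left(Z \right)} = - \frac{\left(Z - 28\right) \left(Z + 28\right)}{2} = - \frac{\left(-28 + Z\right) \left(28 + Z\right)}{2}$)
$x{\left(p,K \right)} = K^{2}$
$E = 1296$ ($E = \left(-32 - 8 + 4 \cdot 1^{2}\right)^{2} = \left(-32 - 8 + 4 \cdot 1\right)^{2} = \left(-32 - 8 + 4\right)^{2} = \left(-36\right)^{2} = 1296$)
$b{\left(M \right)} = 1296$
$\frac{b{\left(o{\left(17 \right)} \right)}}{776337} = \frac{1296}{776337} = 1296 \cdot \frac{1}{776337} = \frac{432}{258779}$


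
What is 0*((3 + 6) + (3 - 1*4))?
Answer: 0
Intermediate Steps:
0*((3 + 6) + (3 - 1*4)) = 0*(9 + (3 - 4)) = 0*(9 - 1) = 0*8 = 0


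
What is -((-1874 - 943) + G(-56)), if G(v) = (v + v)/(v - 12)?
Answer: 47861/17 ≈ 2815.4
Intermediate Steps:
G(v) = 2*v/(-12 + v) (G(v) = (2*v)/(-12 + v) = 2*v/(-12 + v))
-((-1874 - 943) + G(-56)) = -((-1874 - 943) + 2*(-56)/(-12 - 56)) = -(-2817 + 2*(-56)/(-68)) = -(-2817 + 2*(-56)*(-1/68)) = -(-2817 + 28/17) = -1*(-47861/17) = 47861/17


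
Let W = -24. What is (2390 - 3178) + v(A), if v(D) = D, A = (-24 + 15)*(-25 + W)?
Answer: -347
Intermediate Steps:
A = 441 (A = (-24 + 15)*(-25 - 24) = -9*(-49) = 441)
(2390 - 3178) + v(A) = (2390 - 3178) + 441 = -788 + 441 = -347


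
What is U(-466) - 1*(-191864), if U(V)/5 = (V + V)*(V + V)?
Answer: 4534984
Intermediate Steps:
U(V) = 20*V² (U(V) = 5*((V + V)*(V + V)) = 5*((2*V)*(2*V)) = 5*(4*V²) = 20*V²)
U(-466) - 1*(-191864) = 20*(-466)² - 1*(-191864) = 20*217156 + 191864 = 4343120 + 191864 = 4534984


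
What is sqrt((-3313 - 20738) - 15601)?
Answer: 2*I*sqrt(9913) ≈ 199.13*I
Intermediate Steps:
sqrt((-3313 - 20738) - 15601) = sqrt(-24051 - 15601) = sqrt(-39652) = 2*I*sqrt(9913)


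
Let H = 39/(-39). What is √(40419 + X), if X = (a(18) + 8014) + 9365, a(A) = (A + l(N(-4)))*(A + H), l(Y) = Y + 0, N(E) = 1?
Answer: 19*√161 ≈ 241.08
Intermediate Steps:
l(Y) = Y
H = -1 (H = 39*(-1/39) = -1)
a(A) = (1 + A)*(-1 + A) (a(A) = (A + 1)*(A - 1) = (1 + A)*(-1 + A))
X = 17702 (X = ((-1 + 18²) + 8014) + 9365 = ((-1 + 324) + 8014) + 9365 = (323 + 8014) + 9365 = 8337 + 9365 = 17702)
√(40419 + X) = √(40419 + 17702) = √58121 = 19*√161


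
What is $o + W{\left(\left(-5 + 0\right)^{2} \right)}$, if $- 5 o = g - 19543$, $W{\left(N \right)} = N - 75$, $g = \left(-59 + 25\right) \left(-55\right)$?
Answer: $\frac{17423}{5} \approx 3484.6$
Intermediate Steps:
$g = 1870$ ($g = \left(-34\right) \left(-55\right) = 1870$)
$W{\left(N \right)} = -75 + N$ ($W{\left(N \right)} = N - 75 = -75 + N$)
$o = \frac{17673}{5}$ ($o = - \frac{1870 - 19543}{5} = \left(- \frac{1}{5}\right) \left(-17673\right) = \frac{17673}{5} \approx 3534.6$)
$o + W{\left(\left(-5 + 0\right)^{2} \right)} = \frac{17673}{5} - \left(75 - \left(-5 + 0\right)^{2}\right) = \frac{17673}{5} - \left(75 - \left(-5\right)^{2}\right) = \frac{17673}{5} + \left(-75 + 25\right) = \frac{17673}{5} - 50 = \frac{17423}{5}$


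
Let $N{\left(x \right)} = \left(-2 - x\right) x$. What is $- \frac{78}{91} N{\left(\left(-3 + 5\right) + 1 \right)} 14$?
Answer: $180$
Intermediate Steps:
$N{\left(x \right)} = x \left(-2 - x\right)$
$- \frac{78}{91} N{\left(\left(-3 + 5\right) + 1 \right)} 14 = - \frac{78}{91} \left(- \left(\left(-3 + 5\right) + 1\right) \left(2 + \left(\left(-3 + 5\right) + 1\right)\right)\right) 14 = \left(-78\right) \frac{1}{91} \left(- \left(2 + 1\right) \left(2 + \left(2 + 1\right)\right)\right) 14 = - \frac{6 \left(\left(-1\right) 3 \left(2 + 3\right)\right)}{7} \cdot 14 = - \frac{6 \left(\left(-1\right) 3 \cdot 5\right)}{7} \cdot 14 = \left(- \frac{6}{7}\right) \left(-15\right) 14 = \frac{90}{7} \cdot 14 = 180$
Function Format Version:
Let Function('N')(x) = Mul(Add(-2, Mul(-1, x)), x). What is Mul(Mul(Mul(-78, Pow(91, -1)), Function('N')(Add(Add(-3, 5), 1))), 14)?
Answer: 180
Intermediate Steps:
Function('N')(x) = Mul(x, Add(-2, Mul(-1, x)))
Mul(Mul(Mul(-78, Pow(91, -1)), Function('N')(Add(Add(-3, 5), 1))), 14) = Mul(Mul(Mul(-78, Pow(91, -1)), Mul(-1, Add(Add(-3, 5), 1), Add(2, Add(Add(-3, 5), 1)))), 14) = Mul(Mul(Mul(-78, Rational(1, 91)), Mul(-1, Add(2, 1), Add(2, Add(2, 1)))), 14) = Mul(Mul(Rational(-6, 7), Mul(-1, 3, Add(2, 3))), 14) = Mul(Mul(Rational(-6, 7), Mul(-1, 3, 5)), 14) = Mul(Mul(Rational(-6, 7), -15), 14) = Mul(Rational(90, 7), 14) = 180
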